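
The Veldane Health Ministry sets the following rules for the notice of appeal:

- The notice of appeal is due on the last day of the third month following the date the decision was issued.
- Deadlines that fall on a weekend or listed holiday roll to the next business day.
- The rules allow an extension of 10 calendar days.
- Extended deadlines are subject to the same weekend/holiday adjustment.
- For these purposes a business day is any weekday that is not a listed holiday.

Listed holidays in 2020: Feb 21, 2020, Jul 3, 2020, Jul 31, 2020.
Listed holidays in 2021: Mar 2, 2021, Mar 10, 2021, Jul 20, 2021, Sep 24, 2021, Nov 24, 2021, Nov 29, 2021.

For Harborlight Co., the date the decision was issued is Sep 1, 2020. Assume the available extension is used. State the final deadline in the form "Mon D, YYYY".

Jan 11, 2021

3 months after Sep 1, 2020 is December 2020; that month ends on Dec 31, 2020.
Dec 31, 2020 (Thursday) is already a business day.
Applying the 10-calendar-day extension: Dec 31, 2020 + 10 days = Jan 10, 2021.
Because Jan 10, 2021 is a Sunday, the deadline becomes Jan 11, 2021 (Monday).
So the filing is due Jan 11, 2021.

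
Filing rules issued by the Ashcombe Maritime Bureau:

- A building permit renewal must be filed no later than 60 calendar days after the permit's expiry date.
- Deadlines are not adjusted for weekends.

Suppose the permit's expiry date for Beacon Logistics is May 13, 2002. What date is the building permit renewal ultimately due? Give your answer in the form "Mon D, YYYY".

Jul 12, 2002

From May 13, 2002, 60 calendar days later is Jul 12, 2002.
Jul 12, 2002 is a Friday; no weekend or holiday adjustment applies.
So the filing is due Jul 12, 2002.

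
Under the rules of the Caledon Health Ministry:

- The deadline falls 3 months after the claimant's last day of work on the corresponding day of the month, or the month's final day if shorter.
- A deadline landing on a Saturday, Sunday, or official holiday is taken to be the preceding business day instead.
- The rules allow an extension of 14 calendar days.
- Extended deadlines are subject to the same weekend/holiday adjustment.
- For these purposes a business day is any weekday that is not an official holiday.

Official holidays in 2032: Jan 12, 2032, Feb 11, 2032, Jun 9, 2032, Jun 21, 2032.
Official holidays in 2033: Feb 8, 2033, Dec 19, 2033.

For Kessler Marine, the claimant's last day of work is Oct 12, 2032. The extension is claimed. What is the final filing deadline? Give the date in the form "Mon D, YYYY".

Jan 26, 2033

Moving 3 months forward from Oct 12, 2032 on the corresponding day gives Jan 12, 2033.
Jan 12, 2033 is a Wednesday and not a listed holiday, so it stands.
Add the 14 calendar-day extension to Jan 12, 2033: Jan 26, 2033.
Since Jan 26, 2033 is a Wednesday and not a holiday, the date is unchanged.
So the filing is due Jan 26, 2033.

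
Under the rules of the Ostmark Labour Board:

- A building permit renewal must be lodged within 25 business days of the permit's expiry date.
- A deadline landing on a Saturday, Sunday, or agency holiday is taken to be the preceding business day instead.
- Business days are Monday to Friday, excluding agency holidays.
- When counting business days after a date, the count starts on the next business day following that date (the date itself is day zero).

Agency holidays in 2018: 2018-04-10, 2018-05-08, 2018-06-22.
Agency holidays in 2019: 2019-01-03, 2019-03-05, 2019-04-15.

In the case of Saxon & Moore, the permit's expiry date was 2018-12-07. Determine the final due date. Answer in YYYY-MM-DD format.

Starting the day after 2018-12-07 and counting 25 business days lands on 2019-01-14.
2019-01-14 (Monday) is already a business day.
So the filing is due 2019-01-14.

2019-01-14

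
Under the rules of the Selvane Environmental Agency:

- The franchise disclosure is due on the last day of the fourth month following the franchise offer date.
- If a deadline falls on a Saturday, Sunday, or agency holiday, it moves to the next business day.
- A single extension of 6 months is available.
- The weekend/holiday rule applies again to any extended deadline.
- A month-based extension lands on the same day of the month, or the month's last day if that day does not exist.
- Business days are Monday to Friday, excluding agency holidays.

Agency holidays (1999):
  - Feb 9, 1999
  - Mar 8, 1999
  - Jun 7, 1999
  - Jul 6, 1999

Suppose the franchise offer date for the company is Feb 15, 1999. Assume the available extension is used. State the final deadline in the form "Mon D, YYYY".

The fourth month after Feb 15, 1999 is June 1999, whose last day is Jun 30, 1999.
Jun 30, 1999 is a Wednesday and not a listed holiday, so it stands.
Add 6 months to Jun 30, 1999: Dec 30, 1999.
Dec 30, 1999 (Thursday) is already a business day.
Final deadline: Dec 30, 1999.

Dec 30, 1999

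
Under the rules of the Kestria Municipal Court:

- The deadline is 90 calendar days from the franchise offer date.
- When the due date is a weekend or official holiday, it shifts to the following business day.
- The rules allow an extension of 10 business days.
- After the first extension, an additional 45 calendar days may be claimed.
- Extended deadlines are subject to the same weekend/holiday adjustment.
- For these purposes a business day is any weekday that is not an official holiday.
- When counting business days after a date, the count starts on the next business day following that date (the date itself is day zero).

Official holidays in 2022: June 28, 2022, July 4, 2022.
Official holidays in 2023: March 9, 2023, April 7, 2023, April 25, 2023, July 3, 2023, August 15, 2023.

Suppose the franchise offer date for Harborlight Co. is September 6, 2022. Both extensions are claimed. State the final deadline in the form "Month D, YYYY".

Adding 90 calendar days to September 6, 2022 gives December 5, 2022.
December 5, 2022 is a Monday and not a listed holiday, so it stands.
Applying the 10-business-day extension: 10 business days after December 5, 2022 is December 19, 2022.
Since December 19, 2022 is a Monday and not a holiday, the date is unchanged.
With the 45-day extension, December 19, 2022 becomes February 2, 2023.
Since February 2, 2023 is a Thursday and not a holiday, the date is unchanged.
The final due date is February 2, 2023.

February 2, 2023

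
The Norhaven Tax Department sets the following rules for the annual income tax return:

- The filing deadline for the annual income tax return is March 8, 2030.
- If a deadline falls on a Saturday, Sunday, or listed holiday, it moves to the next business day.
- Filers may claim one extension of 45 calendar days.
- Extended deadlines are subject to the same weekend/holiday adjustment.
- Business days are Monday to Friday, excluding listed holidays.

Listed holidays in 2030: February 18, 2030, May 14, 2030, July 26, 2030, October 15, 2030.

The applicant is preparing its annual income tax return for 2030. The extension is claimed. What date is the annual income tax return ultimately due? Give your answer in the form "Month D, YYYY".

The statutory due date is March 8, 2030.
March 8, 2030 (Friday) is already a business day.
Applying the 45-calendar-day extension: March 8, 2030 + 45 days = April 22, 2030.
April 22, 2030 is a Monday and not a listed holiday, so it stands.
Deadline: April 22, 2030.

April 22, 2030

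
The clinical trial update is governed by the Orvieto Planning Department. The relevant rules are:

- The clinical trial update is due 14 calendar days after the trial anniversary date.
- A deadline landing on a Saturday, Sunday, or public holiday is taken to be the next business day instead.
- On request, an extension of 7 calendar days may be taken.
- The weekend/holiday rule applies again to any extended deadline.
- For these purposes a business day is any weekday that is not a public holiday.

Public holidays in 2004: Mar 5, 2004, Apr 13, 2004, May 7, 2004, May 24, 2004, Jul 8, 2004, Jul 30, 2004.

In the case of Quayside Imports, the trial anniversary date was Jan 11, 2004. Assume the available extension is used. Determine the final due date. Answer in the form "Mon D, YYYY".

Feb 2, 2004

Adding 14 calendar days to Jan 11, 2004 gives Jan 25, 2004.
Because Jan 25, 2004 is a Sunday, the deadline becomes Jan 26, 2004 (Monday).
Applying the 7-calendar-day extension: Jan 26, 2004 + 7 days = Feb 2, 2004.
Feb 2, 2004 (Monday) is already a business day.
Deadline: Feb 2, 2004.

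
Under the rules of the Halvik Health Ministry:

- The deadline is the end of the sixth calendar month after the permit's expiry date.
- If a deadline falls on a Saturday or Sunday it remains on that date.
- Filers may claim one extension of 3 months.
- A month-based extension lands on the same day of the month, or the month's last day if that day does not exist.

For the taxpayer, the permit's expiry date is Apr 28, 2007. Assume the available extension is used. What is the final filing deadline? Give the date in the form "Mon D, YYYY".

The sixth month after Apr 28, 2007 is October 2007, whose last day is Oct 31, 2007.
Oct 31, 2007 is a Wednesday; no weekend or holiday adjustment applies.
Applying the 3 months extension: 3 months after Oct 31, 2007 is Jan 31, 2008.
Jan 31, 2008 falls on a Thursday. The rules make no weekend/holiday allowance, so it remains Jan 31, 2008.
The final due date is Jan 31, 2008.

Jan 31, 2008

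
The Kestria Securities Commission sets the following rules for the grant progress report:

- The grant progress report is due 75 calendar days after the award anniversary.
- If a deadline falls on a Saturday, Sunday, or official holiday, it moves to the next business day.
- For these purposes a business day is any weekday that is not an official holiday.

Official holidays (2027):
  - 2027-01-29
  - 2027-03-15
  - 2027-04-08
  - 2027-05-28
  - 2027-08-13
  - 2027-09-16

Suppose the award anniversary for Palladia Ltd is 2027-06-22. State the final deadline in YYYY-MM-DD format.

Trigger date 2027-06-22 + 75 calendar days = 2027-09-05.
2027-09-05 falls on a Sunday. Rolling to the next business day gives 2027-09-06, a Monday.
The final due date is 2027-09-06.

2027-09-06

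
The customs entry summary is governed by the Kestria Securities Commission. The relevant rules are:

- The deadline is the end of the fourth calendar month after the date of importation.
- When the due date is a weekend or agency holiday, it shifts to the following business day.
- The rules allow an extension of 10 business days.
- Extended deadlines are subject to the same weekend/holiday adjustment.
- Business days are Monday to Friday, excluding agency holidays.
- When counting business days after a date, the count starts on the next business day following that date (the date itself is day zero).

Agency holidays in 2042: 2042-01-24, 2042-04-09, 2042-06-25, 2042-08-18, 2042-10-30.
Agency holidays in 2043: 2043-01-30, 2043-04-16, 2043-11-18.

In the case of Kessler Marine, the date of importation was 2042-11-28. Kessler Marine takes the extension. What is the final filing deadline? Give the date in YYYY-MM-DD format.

4 months after 2042-11-28 falls in March 2043; the last day of that month is 2043-03-31.
2043-03-31 falls on a Tuesday, which is a business day, so no adjustment is needed.
Counting 10 further business days from 2043-03-31 reaches 2043-04-14.
2043-04-14 is a Tuesday and not a listed holiday, so it stands.
So the filing is due 2043-04-14.

2043-04-14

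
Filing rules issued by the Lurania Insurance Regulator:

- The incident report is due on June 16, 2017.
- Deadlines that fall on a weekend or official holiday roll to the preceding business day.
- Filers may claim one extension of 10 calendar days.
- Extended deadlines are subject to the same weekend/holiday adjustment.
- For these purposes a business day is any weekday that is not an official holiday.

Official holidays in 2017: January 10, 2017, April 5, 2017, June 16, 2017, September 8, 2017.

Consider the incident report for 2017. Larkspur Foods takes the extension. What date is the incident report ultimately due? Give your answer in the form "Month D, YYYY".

The stated deadline is June 16, 2017.
June 16, 2017 is a listed holiday; the preceding business day is June 15, 2017 (Thursday).
Add the 10 calendar-day extension to June 15, 2017: June 25, 2017.
Because June 25, 2017 is a Sunday, the deadline becomes June 23, 2017 (Friday).
The final due date is June 23, 2017.

June 23, 2017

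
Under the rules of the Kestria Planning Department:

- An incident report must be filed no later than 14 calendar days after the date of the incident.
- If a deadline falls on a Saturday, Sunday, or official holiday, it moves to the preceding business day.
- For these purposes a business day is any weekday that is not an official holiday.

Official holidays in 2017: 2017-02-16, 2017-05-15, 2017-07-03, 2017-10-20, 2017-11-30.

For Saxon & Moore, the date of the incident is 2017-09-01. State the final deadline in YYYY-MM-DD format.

From 2017-09-01, 14 calendar days later is 2017-09-15.
2017-09-15 falls on a Friday, which is a business day, so no adjustment is needed.
Final deadline: 2017-09-15.

2017-09-15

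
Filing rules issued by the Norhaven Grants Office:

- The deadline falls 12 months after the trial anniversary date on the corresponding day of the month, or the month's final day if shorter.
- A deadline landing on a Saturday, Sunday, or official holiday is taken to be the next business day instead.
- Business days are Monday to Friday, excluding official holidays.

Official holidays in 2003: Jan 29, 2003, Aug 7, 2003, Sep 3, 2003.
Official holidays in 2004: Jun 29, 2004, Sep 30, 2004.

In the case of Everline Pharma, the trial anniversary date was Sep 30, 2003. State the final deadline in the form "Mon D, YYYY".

Oct 1, 2004

12 months after Sep 30, 2003, on the same day of the month, is Sep 30, 2004.
Sep 30, 2004 falls on a listed holiday. Rolling to the next business day gives Oct 1, 2004, a Friday.
The final due date is Oct 1, 2004.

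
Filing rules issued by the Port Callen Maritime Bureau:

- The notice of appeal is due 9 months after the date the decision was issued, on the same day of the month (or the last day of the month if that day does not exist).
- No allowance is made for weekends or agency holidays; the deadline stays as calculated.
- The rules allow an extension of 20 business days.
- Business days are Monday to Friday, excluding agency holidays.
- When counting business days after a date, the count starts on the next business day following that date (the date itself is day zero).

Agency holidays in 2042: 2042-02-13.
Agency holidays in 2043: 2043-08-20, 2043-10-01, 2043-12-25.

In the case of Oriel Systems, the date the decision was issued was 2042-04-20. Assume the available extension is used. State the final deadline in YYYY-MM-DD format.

9 months after 2042-04-20, on the same day of the month, is 2043-01-20.
2043-01-20 falls on a Tuesday. The rules make no weekend/holiday allowance, so it remains 2043-01-20.
Applying the 20-business-day extension: 20 business days after 2043-01-20 is 2043-02-17.
No adjustment is made for weekends or holidays, so 2043-02-17 stands.
So the filing is due 2043-02-17.

2043-02-17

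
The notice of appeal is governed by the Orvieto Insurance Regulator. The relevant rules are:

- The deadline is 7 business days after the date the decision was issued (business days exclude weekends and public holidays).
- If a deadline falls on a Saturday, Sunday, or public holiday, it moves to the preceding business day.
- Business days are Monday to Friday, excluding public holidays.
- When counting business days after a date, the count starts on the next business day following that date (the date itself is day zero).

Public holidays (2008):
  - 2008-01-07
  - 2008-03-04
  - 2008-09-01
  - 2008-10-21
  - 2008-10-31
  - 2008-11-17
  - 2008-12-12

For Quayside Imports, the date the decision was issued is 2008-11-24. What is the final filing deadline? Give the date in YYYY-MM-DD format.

Starting the day after 2008-11-24 and counting 7 business days lands on 2008-12-03.
2008-12-03 (Wednesday) is already a business day.
So the filing is due 2008-12-03.

2008-12-03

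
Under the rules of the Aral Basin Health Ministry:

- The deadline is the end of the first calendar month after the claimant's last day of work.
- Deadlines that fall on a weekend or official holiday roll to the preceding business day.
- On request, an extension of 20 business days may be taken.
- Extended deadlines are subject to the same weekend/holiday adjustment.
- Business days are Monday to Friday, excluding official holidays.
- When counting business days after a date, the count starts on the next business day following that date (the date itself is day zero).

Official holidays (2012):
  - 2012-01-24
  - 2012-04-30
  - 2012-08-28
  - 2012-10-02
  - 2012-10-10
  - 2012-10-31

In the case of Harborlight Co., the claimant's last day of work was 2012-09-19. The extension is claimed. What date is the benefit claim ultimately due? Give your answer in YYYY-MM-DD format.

1 month after 2012-09-19 falls in October 2012; the last day of that month is 2012-10-31.
2012-10-31 is a listed holiday, so it moves to the preceding business day, 2012-10-30 (Tuesday).
Applying the 20-business-day extension: 20 business days after 2012-10-30 is 2012-11-28.
2012-11-28 (Wednesday) is already a business day.
The final due date is 2012-11-28.

2012-11-28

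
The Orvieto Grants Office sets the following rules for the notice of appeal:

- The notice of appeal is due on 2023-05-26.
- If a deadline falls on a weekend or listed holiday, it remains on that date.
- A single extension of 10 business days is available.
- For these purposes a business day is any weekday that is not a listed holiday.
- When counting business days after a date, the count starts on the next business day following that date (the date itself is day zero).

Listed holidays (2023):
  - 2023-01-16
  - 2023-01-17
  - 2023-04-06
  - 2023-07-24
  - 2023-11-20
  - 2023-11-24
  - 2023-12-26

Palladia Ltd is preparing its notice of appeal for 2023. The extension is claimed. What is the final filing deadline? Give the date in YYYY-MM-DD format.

The stated deadline is 2023-05-26.
No adjustment is made for weekends or holidays, so 2023-05-26 stands.
The 10-business-day extension runs from 2023-05-26 to 2023-06-09.
No adjustment is made for weekends or holidays, so 2023-06-09 stands.
Final deadline: 2023-06-09.

2023-06-09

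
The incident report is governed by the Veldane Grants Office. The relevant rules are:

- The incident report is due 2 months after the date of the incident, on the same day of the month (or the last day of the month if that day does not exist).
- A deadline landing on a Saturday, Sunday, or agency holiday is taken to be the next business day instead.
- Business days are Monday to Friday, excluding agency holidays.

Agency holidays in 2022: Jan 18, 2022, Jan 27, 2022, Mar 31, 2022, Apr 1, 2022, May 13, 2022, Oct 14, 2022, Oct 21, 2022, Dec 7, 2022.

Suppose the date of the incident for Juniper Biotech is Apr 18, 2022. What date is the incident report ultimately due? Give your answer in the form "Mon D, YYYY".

Jun 20, 2022

2 months after Apr 18, 2022, on the same day of the month, is Jun 18, 2022.
Because Jun 18, 2022 is a Saturday, the deadline becomes Jun 20, 2022 (Monday).
Deadline: Jun 20, 2022.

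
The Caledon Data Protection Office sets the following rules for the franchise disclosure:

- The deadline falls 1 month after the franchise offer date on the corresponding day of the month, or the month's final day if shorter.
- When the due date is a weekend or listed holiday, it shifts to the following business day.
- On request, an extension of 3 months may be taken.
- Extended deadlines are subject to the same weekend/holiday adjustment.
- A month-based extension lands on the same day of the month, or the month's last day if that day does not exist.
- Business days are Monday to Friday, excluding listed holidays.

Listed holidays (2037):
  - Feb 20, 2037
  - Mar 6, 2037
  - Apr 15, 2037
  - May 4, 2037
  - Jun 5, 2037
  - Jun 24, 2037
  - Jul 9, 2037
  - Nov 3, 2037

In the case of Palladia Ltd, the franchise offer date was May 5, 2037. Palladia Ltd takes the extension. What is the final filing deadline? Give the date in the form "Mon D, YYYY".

1 month from May 5, 2037 is Jun 5, 2037.
Because Jun 5, 2037 is a listed holiday, the deadline becomes Jun 8, 2037 (Monday).
The 3 months extension carries Jun 8, 2037 to Sep 8, 2037.
Sep 8, 2037 falls on a Tuesday, which is a business day, so no adjustment is needed.
The final due date is Sep 8, 2037.

Sep 8, 2037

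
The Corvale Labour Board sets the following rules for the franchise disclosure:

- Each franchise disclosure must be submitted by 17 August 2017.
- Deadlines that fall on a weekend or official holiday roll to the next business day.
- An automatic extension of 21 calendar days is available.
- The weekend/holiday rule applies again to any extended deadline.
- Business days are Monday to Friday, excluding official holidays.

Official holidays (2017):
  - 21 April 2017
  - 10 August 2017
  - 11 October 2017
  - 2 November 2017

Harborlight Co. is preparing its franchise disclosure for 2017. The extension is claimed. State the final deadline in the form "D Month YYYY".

The stated deadline is 17 August 2017.
17 August 2017 is a Thursday and not a listed holiday, so it stands.
The 21-calendar-day extension moves the deadline from 17 August 2017 to 7 September 2017.
Since 7 September 2017 is a Thursday and not a holiday, the date is unchanged.
So the filing is due 7 September 2017.

7 September 2017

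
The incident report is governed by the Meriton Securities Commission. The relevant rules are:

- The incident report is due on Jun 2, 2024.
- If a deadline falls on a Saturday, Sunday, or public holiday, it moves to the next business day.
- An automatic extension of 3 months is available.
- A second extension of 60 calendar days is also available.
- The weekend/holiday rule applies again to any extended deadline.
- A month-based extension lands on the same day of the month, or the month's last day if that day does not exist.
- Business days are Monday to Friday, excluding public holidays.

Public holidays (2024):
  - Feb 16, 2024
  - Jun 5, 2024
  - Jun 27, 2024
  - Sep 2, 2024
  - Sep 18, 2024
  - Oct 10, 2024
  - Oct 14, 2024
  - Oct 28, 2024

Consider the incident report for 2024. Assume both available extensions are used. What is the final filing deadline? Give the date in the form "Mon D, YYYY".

The statutory due date is Jun 2, 2024.
Jun 2, 2024 is a Sunday, so it moves to the next business day, Jun 3, 2024 (Monday).
Add 3 months to Jun 3, 2024: Sep 3, 2024.
Since Sep 3, 2024 is a Tuesday and not a holiday, the date is unchanged.
Applying the 60-calendar-day extension: Sep 3, 2024 + 60 days = Nov 2, 2024.
Nov 2, 2024 falls on a Saturday. Rolling to the next business day gives Nov 4, 2024, a Monday.
The final due date is Nov 4, 2024.

Nov 4, 2024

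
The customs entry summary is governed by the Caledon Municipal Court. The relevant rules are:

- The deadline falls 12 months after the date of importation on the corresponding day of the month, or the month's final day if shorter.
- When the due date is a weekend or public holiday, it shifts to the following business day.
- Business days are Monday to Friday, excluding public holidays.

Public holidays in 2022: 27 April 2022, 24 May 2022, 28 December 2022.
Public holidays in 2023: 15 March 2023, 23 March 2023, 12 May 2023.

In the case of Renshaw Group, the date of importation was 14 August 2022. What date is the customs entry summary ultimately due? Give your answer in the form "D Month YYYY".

14 August 2023

Moving 12 months forward from 14 August 2022 on the corresponding day gives 14 August 2023.
14 August 2023 falls on a Monday, which is a business day, so no adjustment is needed.
The final due date is 14 August 2023.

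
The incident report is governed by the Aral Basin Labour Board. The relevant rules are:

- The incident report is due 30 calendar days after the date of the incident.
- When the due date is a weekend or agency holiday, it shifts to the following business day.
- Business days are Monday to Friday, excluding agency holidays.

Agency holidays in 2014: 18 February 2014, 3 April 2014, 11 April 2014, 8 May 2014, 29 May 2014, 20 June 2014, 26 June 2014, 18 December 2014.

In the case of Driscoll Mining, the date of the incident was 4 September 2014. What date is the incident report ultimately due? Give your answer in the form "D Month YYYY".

6 October 2014

Adding 30 calendar days to 4 September 2014 gives 4 October 2014.
4 October 2014 is a Saturday, so it moves to the next business day, 6 October 2014 (Monday).
Deadline: 6 October 2014.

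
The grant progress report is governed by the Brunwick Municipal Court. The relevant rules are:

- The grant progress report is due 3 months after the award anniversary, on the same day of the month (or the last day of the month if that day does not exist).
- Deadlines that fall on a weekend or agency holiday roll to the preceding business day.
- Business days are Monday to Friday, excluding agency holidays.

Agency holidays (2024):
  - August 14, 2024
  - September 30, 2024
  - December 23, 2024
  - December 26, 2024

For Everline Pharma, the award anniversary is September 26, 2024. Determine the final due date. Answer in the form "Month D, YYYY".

3 months from September 26, 2024 is December 26, 2024.
December 26, 2024 falls on a listed holiday. Rolling to the preceding business day gives December 25, 2024, a Wednesday.
Deadline: December 25, 2024.

December 25, 2024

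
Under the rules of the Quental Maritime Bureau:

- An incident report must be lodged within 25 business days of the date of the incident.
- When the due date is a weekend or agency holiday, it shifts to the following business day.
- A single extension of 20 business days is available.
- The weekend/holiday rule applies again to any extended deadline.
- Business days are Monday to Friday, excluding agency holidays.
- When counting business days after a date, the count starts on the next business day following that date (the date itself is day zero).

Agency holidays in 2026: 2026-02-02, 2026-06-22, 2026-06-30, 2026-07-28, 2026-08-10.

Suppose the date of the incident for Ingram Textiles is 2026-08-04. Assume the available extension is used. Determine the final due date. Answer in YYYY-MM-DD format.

2026-10-07

Counting 25 business days after 2026-08-04 (skipping weekends and listed holidays) reaches 2026-09-09.
2026-09-09 falls on a Wednesday, which is a business day, so no adjustment is needed.
Applying the 20-business-day extension: 20 business days after 2026-09-09 is 2026-10-07.
2026-10-07 falls on a Wednesday, which is a business day, so no adjustment is needed.
So the filing is due 2026-10-07.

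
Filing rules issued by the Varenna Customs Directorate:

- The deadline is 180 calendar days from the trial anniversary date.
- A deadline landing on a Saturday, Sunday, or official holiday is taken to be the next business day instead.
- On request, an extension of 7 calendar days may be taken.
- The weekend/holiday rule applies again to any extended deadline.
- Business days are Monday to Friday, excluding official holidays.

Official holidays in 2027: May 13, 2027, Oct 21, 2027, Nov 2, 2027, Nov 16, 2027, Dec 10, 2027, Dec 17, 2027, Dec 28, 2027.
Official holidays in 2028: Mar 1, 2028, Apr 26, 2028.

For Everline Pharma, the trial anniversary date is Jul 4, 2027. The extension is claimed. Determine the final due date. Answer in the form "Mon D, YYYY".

From Jul 4, 2027, 180 calendar days later is Dec 31, 2027.
Dec 31, 2027 (Friday) is already a business day.
Applying the 7-calendar-day extension: Dec 31, 2027 + 7 days = Jan 7, 2028.
Since Jan 7, 2028 is a Friday and not a holiday, the date is unchanged.
The final due date is Jan 7, 2028.

Jan 7, 2028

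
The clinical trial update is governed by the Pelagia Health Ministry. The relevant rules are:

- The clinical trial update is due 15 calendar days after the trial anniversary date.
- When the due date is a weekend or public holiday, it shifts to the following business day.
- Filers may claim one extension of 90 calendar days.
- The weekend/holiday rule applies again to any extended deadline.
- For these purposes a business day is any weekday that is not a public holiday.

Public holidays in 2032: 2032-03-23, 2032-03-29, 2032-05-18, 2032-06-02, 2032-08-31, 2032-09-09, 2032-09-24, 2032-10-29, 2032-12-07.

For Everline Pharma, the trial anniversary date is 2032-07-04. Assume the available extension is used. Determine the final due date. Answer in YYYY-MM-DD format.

From 2032-07-04, 15 calendar days later is 2032-07-19.
Since 2032-07-19 is a Monday and not a holiday, the date is unchanged.
Add the 90 calendar-day extension to 2032-07-19: 2032-10-17.
2032-10-17 is a Sunday; the next business day is 2032-10-18 (Monday).
The final due date is 2032-10-18.

2032-10-18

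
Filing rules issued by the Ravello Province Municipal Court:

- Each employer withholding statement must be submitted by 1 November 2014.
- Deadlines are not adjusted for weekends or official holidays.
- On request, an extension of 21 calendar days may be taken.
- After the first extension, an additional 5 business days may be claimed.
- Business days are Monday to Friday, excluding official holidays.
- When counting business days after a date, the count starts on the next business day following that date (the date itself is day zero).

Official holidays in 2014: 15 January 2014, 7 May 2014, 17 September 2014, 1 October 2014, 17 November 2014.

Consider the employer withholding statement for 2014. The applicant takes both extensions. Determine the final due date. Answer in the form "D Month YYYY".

The statutory due date is 1 November 2014.
1 November 2014 is a Saturday; no weekend or holiday adjustment applies.
Add the 21 calendar-day extension to 1 November 2014: 22 November 2014.
No adjustment is made for weekends or holidays, so 22 November 2014 stands.
Counting 5 further business days from 22 November 2014 reaches 28 November 2014.
28 November 2014 falls on a Friday. The rules make no weekend/holiday allowance, so it remains 28 November 2014.
The final due date is 28 November 2014.

28 November 2014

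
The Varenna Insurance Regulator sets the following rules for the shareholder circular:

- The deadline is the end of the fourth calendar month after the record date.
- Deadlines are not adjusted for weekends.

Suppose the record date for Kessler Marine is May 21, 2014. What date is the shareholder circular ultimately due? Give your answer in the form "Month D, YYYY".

September 30, 2014

4 months after May 21, 2014 is September 2014; that month ends on September 30, 2014.
September 30, 2014 falls on a Tuesday. The rules make no weekend/holiday allowance, so it remains September 30, 2014.
So the filing is due September 30, 2014.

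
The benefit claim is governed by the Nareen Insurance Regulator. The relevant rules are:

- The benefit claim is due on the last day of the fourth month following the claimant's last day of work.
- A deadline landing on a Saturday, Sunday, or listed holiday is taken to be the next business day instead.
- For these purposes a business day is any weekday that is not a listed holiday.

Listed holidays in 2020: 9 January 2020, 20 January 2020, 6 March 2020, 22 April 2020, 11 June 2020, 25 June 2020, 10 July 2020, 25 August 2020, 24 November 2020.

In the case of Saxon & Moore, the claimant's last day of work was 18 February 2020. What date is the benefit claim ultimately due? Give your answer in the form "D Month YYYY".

30 June 2020

4 months after 18 February 2020 falls in June 2020; the last day of that month is 30 June 2020.
Since 30 June 2020 is a Tuesday and not a holiday, the date is unchanged.
So the filing is due 30 June 2020.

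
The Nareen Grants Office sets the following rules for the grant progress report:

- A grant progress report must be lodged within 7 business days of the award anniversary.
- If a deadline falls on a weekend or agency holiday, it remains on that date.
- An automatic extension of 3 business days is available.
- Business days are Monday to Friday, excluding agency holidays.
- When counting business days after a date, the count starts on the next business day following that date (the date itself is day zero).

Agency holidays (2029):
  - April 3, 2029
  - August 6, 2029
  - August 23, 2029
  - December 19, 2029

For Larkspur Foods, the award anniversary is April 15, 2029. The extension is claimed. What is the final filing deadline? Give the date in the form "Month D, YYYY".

7 business days after April 15, 2029, excluding weekends and holidays, is April 24, 2029.
No adjustment is made for weekends or holidays, so April 24, 2029 stands.
Counting 3 further business days from April 24, 2029 reaches April 27, 2029.
April 27, 2029 is a Friday; no weekend or holiday adjustment applies.
The final due date is April 27, 2029.

April 27, 2029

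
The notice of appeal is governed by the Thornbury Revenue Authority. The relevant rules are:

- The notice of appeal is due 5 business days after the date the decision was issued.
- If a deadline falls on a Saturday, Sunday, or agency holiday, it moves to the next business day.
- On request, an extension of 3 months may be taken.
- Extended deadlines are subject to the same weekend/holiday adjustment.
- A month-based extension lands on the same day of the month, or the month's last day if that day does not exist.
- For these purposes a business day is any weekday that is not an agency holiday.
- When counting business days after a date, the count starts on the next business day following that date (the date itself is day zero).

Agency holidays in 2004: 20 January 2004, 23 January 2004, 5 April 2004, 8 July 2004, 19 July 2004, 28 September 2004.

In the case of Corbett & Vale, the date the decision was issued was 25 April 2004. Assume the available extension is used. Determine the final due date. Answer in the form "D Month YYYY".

Starting the day after 25 April 2004 and counting 5 business days lands on 30 April 2004.
30 April 2004 (Friday) is already a business day.
The 3 months extension carries 30 April 2004 to 30 July 2004.
30 July 2004 falls on a Friday, which is a business day, so no adjustment is needed.
Deadline: 30 July 2004.

30 July 2004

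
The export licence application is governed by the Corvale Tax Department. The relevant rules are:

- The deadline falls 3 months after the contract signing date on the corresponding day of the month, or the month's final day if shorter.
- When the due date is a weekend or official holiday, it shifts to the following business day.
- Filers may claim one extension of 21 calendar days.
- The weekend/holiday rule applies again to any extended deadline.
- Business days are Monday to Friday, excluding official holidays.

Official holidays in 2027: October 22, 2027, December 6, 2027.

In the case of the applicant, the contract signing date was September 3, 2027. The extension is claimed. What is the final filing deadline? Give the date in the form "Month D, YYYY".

3 months from September 3, 2027 is December 3, 2027.
December 3, 2027 falls on a Friday, which is a business day, so no adjustment is needed.
Add the 21 calendar-day extension to December 3, 2027: December 24, 2027.
December 24, 2027 falls on a Friday, which is a business day, so no adjustment is needed.
Final deadline: December 24, 2027.

December 24, 2027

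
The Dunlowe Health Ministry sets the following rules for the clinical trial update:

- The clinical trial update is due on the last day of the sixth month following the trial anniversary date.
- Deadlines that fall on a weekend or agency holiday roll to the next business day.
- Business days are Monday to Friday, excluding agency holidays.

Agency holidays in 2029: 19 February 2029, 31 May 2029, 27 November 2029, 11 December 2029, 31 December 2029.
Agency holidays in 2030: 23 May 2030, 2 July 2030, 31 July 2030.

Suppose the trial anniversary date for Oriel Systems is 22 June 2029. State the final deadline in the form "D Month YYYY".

1 January 2030

6 months after 22 June 2029 is December 2029; that month ends on 31 December 2029.
31 December 2029 is a listed holiday; the next business day is 1 January 2030 (Tuesday).
Deadline: 1 January 2030.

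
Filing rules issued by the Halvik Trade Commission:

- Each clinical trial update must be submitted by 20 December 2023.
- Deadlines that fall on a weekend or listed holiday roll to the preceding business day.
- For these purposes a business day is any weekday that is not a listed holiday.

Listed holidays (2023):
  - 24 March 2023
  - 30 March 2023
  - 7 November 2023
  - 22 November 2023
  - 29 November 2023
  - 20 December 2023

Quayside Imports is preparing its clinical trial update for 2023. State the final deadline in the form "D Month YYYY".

The stated deadline is 20 December 2023.
20 December 2023 is a listed holiday; the preceding business day is 19 December 2023 (Tuesday).
The final due date is 19 December 2023.

19 December 2023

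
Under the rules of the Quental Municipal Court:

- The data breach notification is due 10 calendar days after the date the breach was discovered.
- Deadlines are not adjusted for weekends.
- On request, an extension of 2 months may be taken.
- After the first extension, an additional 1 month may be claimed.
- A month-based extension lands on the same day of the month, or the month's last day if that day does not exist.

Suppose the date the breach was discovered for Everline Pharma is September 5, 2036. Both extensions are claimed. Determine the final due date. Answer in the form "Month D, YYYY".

December 15, 2036

Adding 10 calendar days to September 5, 2036 gives September 15, 2036.
No adjustment is made for weekends or holidays, so September 15, 2036 stands.
The 2 months extension carries September 15, 2036 to November 15, 2036.
November 15, 2036 falls on a Saturday. The rules make no weekend/holiday allowance, so it remains November 15, 2036.
Add 1 month to November 15, 2036: December 15, 2036.
December 15, 2036 falls on a Monday. The rules make no weekend/holiday allowance, so it remains December 15, 2036.
Deadline: December 15, 2036.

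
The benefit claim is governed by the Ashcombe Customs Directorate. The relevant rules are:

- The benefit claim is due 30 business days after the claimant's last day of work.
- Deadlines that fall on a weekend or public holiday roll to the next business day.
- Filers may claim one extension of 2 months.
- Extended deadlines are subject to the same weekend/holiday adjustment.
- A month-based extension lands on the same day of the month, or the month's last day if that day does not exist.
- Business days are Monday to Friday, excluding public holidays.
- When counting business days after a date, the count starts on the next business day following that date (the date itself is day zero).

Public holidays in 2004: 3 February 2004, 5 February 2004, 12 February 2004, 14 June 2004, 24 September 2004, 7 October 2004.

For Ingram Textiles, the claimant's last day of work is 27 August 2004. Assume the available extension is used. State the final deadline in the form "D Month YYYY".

30 business days after 27 August 2004, excluding weekends and holidays, is 12 October 2004.
12 October 2004 falls on a Tuesday, which is a business day, so no adjustment is needed.
Applying the 2 months extension: 2 months after 12 October 2004 is 12 December 2004.
12 December 2004 is a Sunday, so it moves to the next business day, 13 December 2004 (Monday).
So the filing is due 13 December 2004.

13 December 2004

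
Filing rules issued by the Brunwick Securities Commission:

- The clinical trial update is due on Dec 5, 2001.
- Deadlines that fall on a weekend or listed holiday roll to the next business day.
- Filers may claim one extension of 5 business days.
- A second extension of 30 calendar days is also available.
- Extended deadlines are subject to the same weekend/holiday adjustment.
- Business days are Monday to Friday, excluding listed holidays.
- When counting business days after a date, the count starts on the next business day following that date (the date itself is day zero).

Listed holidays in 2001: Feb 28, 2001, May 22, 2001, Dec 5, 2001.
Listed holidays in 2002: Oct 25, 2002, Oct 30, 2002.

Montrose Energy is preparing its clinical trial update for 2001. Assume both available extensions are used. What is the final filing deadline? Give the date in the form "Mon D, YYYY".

The statutory due date is Dec 5, 2001.
Because Dec 5, 2001 is a listed holiday, the deadline becomes Dec 6, 2001 (Thursday).
The 5-business-day extension runs from Dec 6, 2001 to Dec 13, 2001.
Dec 13, 2001 (Thursday) is already a business day.
The 30-calendar-day extension moves the deadline from Dec 13, 2001 to Jan 12, 2002.
Jan 12, 2002 falls on a Saturday. Rolling to the next business day gives Jan 14, 2002, a Monday.
So the filing is due Jan 14, 2002.

Jan 14, 2002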